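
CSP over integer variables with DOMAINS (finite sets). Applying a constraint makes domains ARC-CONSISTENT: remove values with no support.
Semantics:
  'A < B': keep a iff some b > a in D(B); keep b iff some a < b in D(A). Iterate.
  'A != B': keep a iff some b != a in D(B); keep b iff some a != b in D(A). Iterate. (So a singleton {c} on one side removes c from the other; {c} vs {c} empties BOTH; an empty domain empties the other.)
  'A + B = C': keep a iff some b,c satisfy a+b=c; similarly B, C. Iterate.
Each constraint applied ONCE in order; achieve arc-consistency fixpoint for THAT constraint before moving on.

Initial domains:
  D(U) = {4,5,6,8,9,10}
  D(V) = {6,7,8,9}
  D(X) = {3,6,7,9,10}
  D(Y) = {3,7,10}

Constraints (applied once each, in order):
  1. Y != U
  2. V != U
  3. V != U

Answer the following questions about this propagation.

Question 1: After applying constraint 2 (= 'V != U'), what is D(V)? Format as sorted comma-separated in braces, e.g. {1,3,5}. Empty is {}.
Constraint 1 (Y != U) on D(Y)={3,7,10} D(U)={4,5,6,8,9,10}: no change
Constraint 2 (V != U) on D(V)={6,7,8,9} D(U)={4,5,6,8,9,10}: no change
So after constraint 2: D(V) = {6,7,8,9}

Answer: {6,7,8,9}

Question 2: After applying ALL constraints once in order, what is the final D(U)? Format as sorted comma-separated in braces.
Answer: {4,5,6,8,9,10}

Derivation:
Constraint 1 (Y != U) on D(Y)={3,7,10} D(U)={4,5,6,8,9,10}: no change
Constraint 2 (V != U) on D(V)={6,7,8,9} D(U)={4,5,6,8,9,10}: no change
Constraint 3 (V != U) on D(V)={6,7,8,9} D(U)={4,5,6,8,9,10}: no change
So after all 3 constraints: D(U) = {4,5,6,8,9,10}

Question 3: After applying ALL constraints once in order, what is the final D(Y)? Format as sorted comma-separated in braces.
Constraint 1 (Y != U) on D(Y)={3,7,10} D(U)={4,5,6,8,9,10}: no change
Constraint 2 (V != U) on D(V)={6,7,8,9} D(U)={4,5,6,8,9,10}: no change
Constraint 3 (V != U) on D(V)={6,7,8,9} D(U)={4,5,6,8,9,10}: no change
So after all 3 constraints: D(Y) = {3,7,10}

Answer: {3,7,10}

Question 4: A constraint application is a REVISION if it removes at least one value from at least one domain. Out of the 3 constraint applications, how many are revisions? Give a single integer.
Constraint 1 (Y != U) on D(Y)={3,7,10} D(U)={4,5,6,8,9,10}: no change => not a revision
Constraint 2 (V != U) on D(V)={6,7,8,9} D(U)={4,5,6,8,9,10}: no change => not a revision
Constraint 3 (V != U) on D(V)={6,7,8,9} D(U)={4,5,6,8,9,10}: no change => not a revision
Total revisions = 0

Answer: 0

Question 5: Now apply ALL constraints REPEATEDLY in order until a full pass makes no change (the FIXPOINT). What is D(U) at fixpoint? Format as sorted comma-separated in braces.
pass 0 (initial): D(U)={4,5,6,8,9,10}
pass 1: no change
Fixpoint after 1 passes: D(U) = {4,5,6,8,9,10}

Answer: {4,5,6,8,9,10}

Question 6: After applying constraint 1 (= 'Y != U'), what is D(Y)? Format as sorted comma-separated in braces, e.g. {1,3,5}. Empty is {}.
Constraint 1 (Y != U) on D(Y)={3,7,10} D(U)={4,5,6,8,9,10}: no change
So after constraint 1: D(Y) = {3,7,10}

Answer: {3,7,10}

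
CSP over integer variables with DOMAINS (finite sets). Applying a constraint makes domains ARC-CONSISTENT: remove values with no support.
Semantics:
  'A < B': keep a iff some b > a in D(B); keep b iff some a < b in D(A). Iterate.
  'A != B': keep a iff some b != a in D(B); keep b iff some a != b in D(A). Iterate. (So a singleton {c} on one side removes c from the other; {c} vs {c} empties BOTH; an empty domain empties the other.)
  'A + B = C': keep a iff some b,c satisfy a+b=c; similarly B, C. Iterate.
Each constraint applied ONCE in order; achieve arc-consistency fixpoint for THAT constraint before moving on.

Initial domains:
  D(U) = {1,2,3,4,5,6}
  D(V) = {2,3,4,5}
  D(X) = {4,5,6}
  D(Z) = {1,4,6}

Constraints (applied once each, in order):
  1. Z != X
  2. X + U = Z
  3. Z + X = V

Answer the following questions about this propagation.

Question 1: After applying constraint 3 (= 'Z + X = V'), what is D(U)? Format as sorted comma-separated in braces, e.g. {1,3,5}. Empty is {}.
Constraint 1 (Z != X) on D(Z)={1,4,6} D(X)={4,5,6}: no change
Constraint 2 (X + U = Z) on D(X)={4,5,6} D(U)={1,2,3,4,5,6} D(Z)={1,4,6}: X {4,5,6}->{4,5}; U {1,2,3,4,5,6}->{1,2}; Z {1,4,6}->{6}
Constraint 3 (Z + X = V) on D(Z)={6} D(X)={4,5} D(V)={2,3,4,5}: Z {6}->{}; X {4,5}->{}; V {2,3,4,5}->{}
So after constraint 3: D(U) = {1,2}

Answer: {1,2}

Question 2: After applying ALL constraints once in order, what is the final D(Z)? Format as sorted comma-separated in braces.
Constraint 1 (Z != X) on D(Z)={1,4,6} D(X)={4,5,6}: no change
Constraint 2 (X + U = Z) on D(X)={4,5,6} D(U)={1,2,3,4,5,6} D(Z)={1,4,6}: X {4,5,6}->{4,5}; U {1,2,3,4,5,6}->{1,2}; Z {1,4,6}->{6}
Constraint 3 (Z + X = V) on D(Z)={6} D(X)={4,5} D(V)={2,3,4,5}: Z {6}->{}; X {4,5}->{}; V {2,3,4,5}->{}
So after all 3 constraints: D(Z) = {}

Answer: {}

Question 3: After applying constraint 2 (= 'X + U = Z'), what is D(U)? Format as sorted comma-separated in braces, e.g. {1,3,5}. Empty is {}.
Answer: {1,2}

Derivation:
Constraint 1 (Z != X) on D(Z)={1,4,6} D(X)={4,5,6}: no change
Constraint 2 (X + U = Z) on D(X)={4,5,6} D(U)={1,2,3,4,5,6} D(Z)={1,4,6}: X {4,5,6}->{4,5}; U {1,2,3,4,5,6}->{1,2}; Z {1,4,6}->{6}
So after constraint 2: D(U) = {1,2}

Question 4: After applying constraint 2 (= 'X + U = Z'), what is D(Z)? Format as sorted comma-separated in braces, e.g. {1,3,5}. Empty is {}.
Answer: {6}

Derivation:
Constraint 1 (Z != X) on D(Z)={1,4,6} D(X)={4,5,6}: no change
Constraint 2 (X + U = Z) on D(X)={4,5,6} D(U)={1,2,3,4,5,6} D(Z)={1,4,6}: X {4,5,6}->{4,5}; U {1,2,3,4,5,6}->{1,2}; Z {1,4,6}->{6}
So after constraint 2: D(Z) = {6}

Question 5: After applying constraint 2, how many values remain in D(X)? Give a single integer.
Answer: 2

Derivation:
Constraint 1 (Z != X) on D(Z)={1,4,6} D(X)={4,5,6}: no change
Constraint 2 (X + U = Z) on D(X)={4,5,6} D(U)={1,2,3,4,5,6} D(Z)={1,4,6}: X {4,5,6}->{4,5}; U {1,2,3,4,5,6}->{1,2}; Z {1,4,6}->{6}
So after constraint 2: D(X)={4,5}, size = 2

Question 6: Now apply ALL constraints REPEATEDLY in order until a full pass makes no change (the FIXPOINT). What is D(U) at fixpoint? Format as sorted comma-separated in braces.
Answer: {}

Derivation:
pass 0 (initial): D(U)={1,2,3,4,5,6}
pass 1: U {1,2,3,4,5,6}->{1,2}; V {2,3,4,5}->{}; X {4,5,6}->{}; Z {1,4,6}->{}
pass 2: U {1,2}->{}
pass 3: no change
Fixpoint after 3 passes: D(U) = {}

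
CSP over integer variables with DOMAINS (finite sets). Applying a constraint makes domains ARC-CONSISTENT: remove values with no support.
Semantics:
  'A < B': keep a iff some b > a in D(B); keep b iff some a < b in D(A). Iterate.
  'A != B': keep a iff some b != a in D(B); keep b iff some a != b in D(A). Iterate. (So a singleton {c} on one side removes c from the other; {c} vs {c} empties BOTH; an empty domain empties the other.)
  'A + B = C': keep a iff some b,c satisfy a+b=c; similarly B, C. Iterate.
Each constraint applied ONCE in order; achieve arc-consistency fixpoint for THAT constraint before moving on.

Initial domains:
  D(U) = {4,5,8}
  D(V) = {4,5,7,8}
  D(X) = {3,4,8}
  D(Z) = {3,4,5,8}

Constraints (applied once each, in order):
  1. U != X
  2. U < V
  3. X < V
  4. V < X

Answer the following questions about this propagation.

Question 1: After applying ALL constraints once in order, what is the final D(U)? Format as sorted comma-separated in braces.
Answer: {4,5}

Derivation:
Constraint 1 (U != X) on D(U)={4,5,8} D(X)={3,4,8}: no change
Constraint 2 (U < V) on D(U)={4,5,8} D(V)={4,5,7,8}: U {4,5,8}->{4,5}; V {4,5,7,8}->{5,7,8}
Constraint 3 (X < V) on D(X)={3,4,8} D(V)={5,7,8}: X {3,4,8}->{3,4}
Constraint 4 (V < X) on D(V)={5,7,8} D(X)={3,4}: V {5,7,8}->{}; X {3,4}->{}
So after all 4 constraints: D(U) = {4,5}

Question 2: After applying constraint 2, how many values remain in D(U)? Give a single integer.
Answer: 2

Derivation:
Constraint 1 (U != X) on D(U)={4,5,8} D(X)={3,4,8}: no change
Constraint 2 (U < V) on D(U)={4,5,8} D(V)={4,5,7,8}: U {4,5,8}->{4,5}; V {4,5,7,8}->{5,7,8}
So after constraint 2: D(U)={4,5}, size = 2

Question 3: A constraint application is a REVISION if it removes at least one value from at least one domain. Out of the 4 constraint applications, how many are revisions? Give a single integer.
Constraint 1 (U != X) on D(U)={4,5,8} D(X)={3,4,8}: no change => not a revision
Constraint 2 (U < V) on D(U)={4,5,8} D(V)={4,5,7,8}: U {4,5,8}->{4,5}; V {4,5,7,8}->{5,7,8} => REVISION
Constraint 3 (X < V) on D(X)={3,4,8} D(V)={5,7,8}: X {3,4,8}->{3,4} => REVISION
Constraint 4 (V < X) on D(V)={5,7,8} D(X)={3,4}: V {5,7,8}->{}; X {3,4}->{} => REVISION
Total revisions = 3

Answer: 3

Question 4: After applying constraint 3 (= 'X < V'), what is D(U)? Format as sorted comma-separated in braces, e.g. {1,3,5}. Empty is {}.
Answer: {4,5}

Derivation:
Constraint 1 (U != X) on D(U)={4,5,8} D(X)={3,4,8}: no change
Constraint 2 (U < V) on D(U)={4,5,8} D(V)={4,5,7,8}: U {4,5,8}->{4,5}; V {4,5,7,8}->{5,7,8}
Constraint 3 (X < V) on D(X)={3,4,8} D(V)={5,7,8}: X {3,4,8}->{3,4}
So after constraint 3: D(U) = {4,5}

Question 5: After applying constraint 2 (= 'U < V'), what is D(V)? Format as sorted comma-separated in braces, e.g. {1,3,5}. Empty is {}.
Answer: {5,7,8}

Derivation:
Constraint 1 (U != X) on D(U)={4,5,8} D(X)={3,4,8}: no change
Constraint 2 (U < V) on D(U)={4,5,8} D(V)={4,5,7,8}: U {4,5,8}->{4,5}; V {4,5,7,8}->{5,7,8}
So after constraint 2: D(V) = {5,7,8}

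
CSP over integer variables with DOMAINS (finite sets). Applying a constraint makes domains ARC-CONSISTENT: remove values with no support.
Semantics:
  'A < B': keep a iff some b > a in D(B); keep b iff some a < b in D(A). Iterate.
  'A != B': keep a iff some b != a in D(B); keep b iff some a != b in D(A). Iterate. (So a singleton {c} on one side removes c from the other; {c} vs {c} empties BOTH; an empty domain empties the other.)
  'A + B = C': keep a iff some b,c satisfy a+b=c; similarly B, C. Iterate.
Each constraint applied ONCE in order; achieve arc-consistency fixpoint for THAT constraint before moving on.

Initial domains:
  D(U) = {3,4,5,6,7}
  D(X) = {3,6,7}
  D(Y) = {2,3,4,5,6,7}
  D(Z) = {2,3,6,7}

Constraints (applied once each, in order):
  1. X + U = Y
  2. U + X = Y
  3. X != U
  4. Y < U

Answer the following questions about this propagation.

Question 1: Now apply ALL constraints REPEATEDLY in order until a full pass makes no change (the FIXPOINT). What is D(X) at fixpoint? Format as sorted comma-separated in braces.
Answer: {}

Derivation:
pass 0 (initial): D(X)={3,6,7}
pass 1: U {3,4,5,6,7}->{}; X {3,6,7}->{3}; Y {2,3,4,5,6,7}->{}
pass 2: X {3}->{}
pass 3: no change
Fixpoint after 3 passes: D(X) = {}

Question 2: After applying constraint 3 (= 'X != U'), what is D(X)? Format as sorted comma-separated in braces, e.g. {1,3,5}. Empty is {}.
Constraint 1 (X + U = Y) on D(X)={3,6,7} D(U)={3,4,5,6,7} D(Y)={2,3,4,5,6,7}: X {3,6,7}->{3}; U {3,4,5,6,7}->{3,4}; Y {2,3,4,5,6,7}->{6,7}
Constraint 2 (U + X = Y) on D(U)={3,4} D(X)={3} D(Y)={6,7}: no change
Constraint 3 (X != U) on D(X)={3} D(U)={3,4}: U {3,4}->{4}
So after constraint 3: D(X) = {3}

Answer: {3}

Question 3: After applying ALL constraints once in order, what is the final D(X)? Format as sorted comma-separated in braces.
Answer: {3}

Derivation:
Constraint 1 (X + U = Y) on D(X)={3,6,7} D(U)={3,4,5,6,7} D(Y)={2,3,4,5,6,7}: X {3,6,7}->{3}; U {3,4,5,6,7}->{3,4}; Y {2,3,4,5,6,7}->{6,7}
Constraint 2 (U + X = Y) on D(U)={3,4} D(X)={3} D(Y)={6,7}: no change
Constraint 3 (X != U) on D(X)={3} D(U)={3,4}: U {3,4}->{4}
Constraint 4 (Y < U) on D(Y)={6,7} D(U)={4}: Y {6,7}->{}; U {4}->{}
So after all 4 constraints: D(X) = {3}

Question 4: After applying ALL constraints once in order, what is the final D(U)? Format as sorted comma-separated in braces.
Answer: {}

Derivation:
Constraint 1 (X + U = Y) on D(X)={3,6,7} D(U)={3,4,5,6,7} D(Y)={2,3,4,5,6,7}: X {3,6,7}->{3}; U {3,4,5,6,7}->{3,4}; Y {2,3,4,5,6,7}->{6,7}
Constraint 2 (U + X = Y) on D(U)={3,4} D(X)={3} D(Y)={6,7}: no change
Constraint 3 (X != U) on D(X)={3} D(U)={3,4}: U {3,4}->{4}
Constraint 4 (Y < U) on D(Y)={6,7} D(U)={4}: Y {6,7}->{}; U {4}->{}
So after all 4 constraints: D(U) = {}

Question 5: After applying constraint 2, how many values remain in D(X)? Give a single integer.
Constraint 1 (X + U = Y) on D(X)={3,6,7} D(U)={3,4,5,6,7} D(Y)={2,3,4,5,6,7}: X {3,6,7}->{3}; U {3,4,5,6,7}->{3,4}; Y {2,3,4,5,6,7}->{6,7}
Constraint 2 (U + X = Y) on D(U)={3,4} D(X)={3} D(Y)={6,7}: no change
So after constraint 2: D(X)={3}, size = 1

Answer: 1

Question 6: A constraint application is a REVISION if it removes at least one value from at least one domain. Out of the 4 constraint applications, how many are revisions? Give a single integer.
Constraint 1 (X + U = Y) on D(X)={3,6,7} D(U)={3,4,5,6,7} D(Y)={2,3,4,5,6,7}: X {3,6,7}->{3}; U {3,4,5,6,7}->{3,4}; Y {2,3,4,5,6,7}->{6,7} => REVISION
Constraint 2 (U + X = Y) on D(U)={3,4} D(X)={3} D(Y)={6,7}: no change => not a revision
Constraint 3 (X != U) on D(X)={3} D(U)={3,4}: U {3,4}->{4} => REVISION
Constraint 4 (Y < U) on D(Y)={6,7} D(U)={4}: Y {6,7}->{}; U {4}->{} => REVISION
Total revisions = 3

Answer: 3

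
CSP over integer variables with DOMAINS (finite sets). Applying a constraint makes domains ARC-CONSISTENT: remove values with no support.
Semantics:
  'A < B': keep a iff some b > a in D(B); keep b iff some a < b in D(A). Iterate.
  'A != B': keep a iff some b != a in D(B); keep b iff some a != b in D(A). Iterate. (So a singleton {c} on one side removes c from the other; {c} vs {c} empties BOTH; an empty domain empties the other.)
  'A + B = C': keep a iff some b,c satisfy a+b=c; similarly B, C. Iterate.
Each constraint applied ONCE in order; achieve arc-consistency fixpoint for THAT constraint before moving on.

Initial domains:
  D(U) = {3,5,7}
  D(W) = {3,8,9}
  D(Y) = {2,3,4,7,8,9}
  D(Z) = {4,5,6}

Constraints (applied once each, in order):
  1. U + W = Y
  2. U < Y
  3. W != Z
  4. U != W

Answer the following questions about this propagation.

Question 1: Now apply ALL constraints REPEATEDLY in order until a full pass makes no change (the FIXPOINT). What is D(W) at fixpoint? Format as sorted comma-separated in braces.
pass 0 (initial): D(W)={3,8,9}
pass 1: U {3,5,7}->{5}; W {3,8,9}->{3}; Y {2,3,4,7,8,9}->{8}
pass 2: no change
Fixpoint after 2 passes: D(W) = {3}

Answer: {3}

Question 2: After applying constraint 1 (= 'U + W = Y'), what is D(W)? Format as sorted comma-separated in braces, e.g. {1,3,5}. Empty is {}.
Constraint 1 (U + W = Y) on D(U)={3,5,7} D(W)={3,8,9} D(Y)={2,3,4,7,8,9}: U {3,5,7}->{5}; W {3,8,9}->{3}; Y {2,3,4,7,8,9}->{8}
So after constraint 1: D(W) = {3}

Answer: {3}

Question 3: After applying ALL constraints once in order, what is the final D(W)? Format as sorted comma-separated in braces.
Answer: {3}

Derivation:
Constraint 1 (U + W = Y) on D(U)={3,5,7} D(W)={3,8,9} D(Y)={2,3,4,7,8,9}: U {3,5,7}->{5}; W {3,8,9}->{3}; Y {2,3,4,7,8,9}->{8}
Constraint 2 (U < Y) on D(U)={5} D(Y)={8}: no change
Constraint 3 (W != Z) on D(W)={3} D(Z)={4,5,6}: no change
Constraint 4 (U != W) on D(U)={5} D(W)={3}: no change
So after all 4 constraints: D(W) = {3}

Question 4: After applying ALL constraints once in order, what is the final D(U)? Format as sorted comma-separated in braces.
Answer: {5}

Derivation:
Constraint 1 (U + W = Y) on D(U)={3,5,7} D(W)={3,8,9} D(Y)={2,3,4,7,8,9}: U {3,5,7}->{5}; W {3,8,9}->{3}; Y {2,3,4,7,8,9}->{8}
Constraint 2 (U < Y) on D(U)={5} D(Y)={8}: no change
Constraint 3 (W != Z) on D(W)={3} D(Z)={4,5,6}: no change
Constraint 4 (U != W) on D(U)={5} D(W)={3}: no change
So after all 4 constraints: D(U) = {5}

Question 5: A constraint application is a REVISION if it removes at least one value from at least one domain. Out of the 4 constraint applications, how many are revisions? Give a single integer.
Answer: 1

Derivation:
Constraint 1 (U + W = Y) on D(U)={3,5,7} D(W)={3,8,9} D(Y)={2,3,4,7,8,9}: U {3,5,7}->{5}; W {3,8,9}->{3}; Y {2,3,4,7,8,9}->{8} => REVISION
Constraint 2 (U < Y) on D(U)={5} D(Y)={8}: no change => not a revision
Constraint 3 (W != Z) on D(W)={3} D(Z)={4,5,6}: no change => not a revision
Constraint 4 (U != W) on D(U)={5} D(W)={3}: no change => not a revision
Total revisions = 1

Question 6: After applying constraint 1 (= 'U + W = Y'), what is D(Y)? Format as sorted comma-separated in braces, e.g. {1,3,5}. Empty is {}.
Constraint 1 (U + W = Y) on D(U)={3,5,7} D(W)={3,8,9} D(Y)={2,3,4,7,8,9}: U {3,5,7}->{5}; W {3,8,9}->{3}; Y {2,3,4,7,8,9}->{8}
So after constraint 1: D(Y) = {8}

Answer: {8}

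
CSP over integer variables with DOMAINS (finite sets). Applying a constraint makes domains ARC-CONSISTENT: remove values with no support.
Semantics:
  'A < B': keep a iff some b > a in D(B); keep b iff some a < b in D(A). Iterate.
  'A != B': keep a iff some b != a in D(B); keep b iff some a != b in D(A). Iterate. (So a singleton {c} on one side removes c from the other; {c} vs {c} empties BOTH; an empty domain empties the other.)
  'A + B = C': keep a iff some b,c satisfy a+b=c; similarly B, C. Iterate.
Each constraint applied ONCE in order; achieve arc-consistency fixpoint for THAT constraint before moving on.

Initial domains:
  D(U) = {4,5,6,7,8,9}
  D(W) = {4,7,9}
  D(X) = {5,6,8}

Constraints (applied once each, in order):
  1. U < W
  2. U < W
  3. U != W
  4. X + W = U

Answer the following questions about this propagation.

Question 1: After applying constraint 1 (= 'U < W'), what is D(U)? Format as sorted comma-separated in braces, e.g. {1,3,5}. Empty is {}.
Answer: {4,5,6,7,8}

Derivation:
Constraint 1 (U < W) on D(U)={4,5,6,7,8,9} D(W)={4,7,9}: U {4,5,6,7,8,9}->{4,5,6,7,8}; W {4,7,9}->{7,9}
So after constraint 1: D(U) = {4,5,6,7,8}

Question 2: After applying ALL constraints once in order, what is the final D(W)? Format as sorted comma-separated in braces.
Constraint 1 (U < W) on D(U)={4,5,6,7,8,9} D(W)={4,7,9}: U {4,5,6,7,8,9}->{4,5,6,7,8}; W {4,7,9}->{7,9}
Constraint 2 (U < W) on D(U)={4,5,6,7,8} D(W)={7,9}: no change
Constraint 3 (U != W) on D(U)={4,5,6,7,8} D(W)={7,9}: no change
Constraint 4 (X + W = U) on D(X)={5,6,8} D(W)={7,9} D(U)={4,5,6,7,8}: X {5,6,8}->{}; W {7,9}->{}; U {4,5,6,7,8}->{}
So after all 4 constraints: D(W) = {}

Answer: {}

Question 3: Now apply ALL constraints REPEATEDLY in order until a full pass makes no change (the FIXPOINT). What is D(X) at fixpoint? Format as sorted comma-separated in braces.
Answer: {}

Derivation:
pass 0 (initial): D(X)={5,6,8}
pass 1: U {4,5,6,7,8,9}->{}; W {4,7,9}->{}; X {5,6,8}->{}
pass 2: no change
Fixpoint after 2 passes: D(X) = {}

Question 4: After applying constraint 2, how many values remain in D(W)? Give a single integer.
Answer: 2

Derivation:
Constraint 1 (U < W) on D(U)={4,5,6,7,8,9} D(W)={4,7,9}: U {4,5,6,7,8,9}->{4,5,6,7,8}; W {4,7,9}->{7,9}
Constraint 2 (U < W) on D(U)={4,5,6,7,8} D(W)={7,9}: no change
So after constraint 2: D(W)={7,9}, size = 2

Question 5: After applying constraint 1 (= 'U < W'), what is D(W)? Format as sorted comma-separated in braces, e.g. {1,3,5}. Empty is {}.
Answer: {7,9}

Derivation:
Constraint 1 (U < W) on D(U)={4,5,6,7,8,9} D(W)={4,7,9}: U {4,5,6,7,8,9}->{4,5,6,7,8}; W {4,7,9}->{7,9}
So after constraint 1: D(W) = {7,9}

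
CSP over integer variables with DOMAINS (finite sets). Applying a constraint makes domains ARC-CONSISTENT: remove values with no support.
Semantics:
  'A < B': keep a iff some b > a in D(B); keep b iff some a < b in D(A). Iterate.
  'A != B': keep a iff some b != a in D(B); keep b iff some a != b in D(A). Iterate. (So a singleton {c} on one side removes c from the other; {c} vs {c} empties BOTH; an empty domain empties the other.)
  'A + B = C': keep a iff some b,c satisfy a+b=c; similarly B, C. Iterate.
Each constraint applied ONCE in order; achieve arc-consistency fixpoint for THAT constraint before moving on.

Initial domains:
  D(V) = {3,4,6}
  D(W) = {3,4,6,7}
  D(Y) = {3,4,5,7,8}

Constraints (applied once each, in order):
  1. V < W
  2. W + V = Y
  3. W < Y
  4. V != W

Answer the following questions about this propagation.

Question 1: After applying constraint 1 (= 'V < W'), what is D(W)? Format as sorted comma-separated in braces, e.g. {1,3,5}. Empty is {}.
Constraint 1 (V < W) on D(V)={3,4,6} D(W)={3,4,6,7}: W {3,4,6,7}->{4,6,7}
So after constraint 1: D(W) = {4,6,7}

Answer: {4,6,7}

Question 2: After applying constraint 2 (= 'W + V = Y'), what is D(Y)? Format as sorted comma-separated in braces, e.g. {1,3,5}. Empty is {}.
Constraint 1 (V < W) on D(V)={3,4,6} D(W)={3,4,6,7}: W {3,4,6,7}->{4,6,7}
Constraint 2 (W + V = Y) on D(W)={4,6,7} D(V)={3,4,6} D(Y)={3,4,5,7,8}: W {4,6,7}->{4}; V {3,4,6}->{3,4}; Y {3,4,5,7,8}->{7,8}
So after constraint 2: D(Y) = {7,8}

Answer: {7,8}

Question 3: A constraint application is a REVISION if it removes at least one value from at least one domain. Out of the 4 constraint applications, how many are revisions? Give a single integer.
Constraint 1 (V < W) on D(V)={3,4,6} D(W)={3,4,6,7}: W {3,4,6,7}->{4,6,7} => REVISION
Constraint 2 (W + V = Y) on D(W)={4,6,7} D(V)={3,4,6} D(Y)={3,4,5,7,8}: W {4,6,7}->{4}; V {3,4,6}->{3,4}; Y {3,4,5,7,8}->{7,8} => REVISION
Constraint 3 (W < Y) on D(W)={4} D(Y)={7,8}: no change => not a revision
Constraint 4 (V != W) on D(V)={3,4} D(W)={4}: V {3,4}->{3} => REVISION
Total revisions = 3

Answer: 3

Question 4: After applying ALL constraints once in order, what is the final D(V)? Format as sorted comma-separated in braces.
Constraint 1 (V < W) on D(V)={3,4,6} D(W)={3,4,6,7}: W {3,4,6,7}->{4,6,7}
Constraint 2 (W + V = Y) on D(W)={4,6,7} D(V)={3,4,6} D(Y)={3,4,5,7,8}: W {4,6,7}->{4}; V {3,4,6}->{3,4}; Y {3,4,5,7,8}->{7,8}
Constraint 3 (W < Y) on D(W)={4} D(Y)={7,8}: no change
Constraint 4 (V != W) on D(V)={3,4} D(W)={4}: V {3,4}->{3}
So after all 4 constraints: D(V) = {3}

Answer: {3}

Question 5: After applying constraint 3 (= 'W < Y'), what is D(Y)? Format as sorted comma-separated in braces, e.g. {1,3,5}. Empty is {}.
Constraint 1 (V < W) on D(V)={3,4,6} D(W)={3,4,6,7}: W {3,4,6,7}->{4,6,7}
Constraint 2 (W + V = Y) on D(W)={4,6,7} D(V)={3,4,6} D(Y)={3,4,5,7,8}: W {4,6,7}->{4}; V {3,4,6}->{3,4}; Y {3,4,5,7,8}->{7,8}
Constraint 3 (W < Y) on D(W)={4} D(Y)={7,8}: no change
So after constraint 3: D(Y) = {7,8}

Answer: {7,8}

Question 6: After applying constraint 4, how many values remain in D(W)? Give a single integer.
Constraint 1 (V < W) on D(V)={3,4,6} D(W)={3,4,6,7}: W {3,4,6,7}->{4,6,7}
Constraint 2 (W + V = Y) on D(W)={4,6,7} D(V)={3,4,6} D(Y)={3,4,5,7,8}: W {4,6,7}->{4}; V {3,4,6}->{3,4}; Y {3,4,5,7,8}->{7,8}
Constraint 3 (W < Y) on D(W)={4} D(Y)={7,8}: no change
Constraint 4 (V != W) on D(V)={3,4} D(W)={4}: V {3,4}->{3}
So after constraint 4: D(W)={4}, size = 1

Answer: 1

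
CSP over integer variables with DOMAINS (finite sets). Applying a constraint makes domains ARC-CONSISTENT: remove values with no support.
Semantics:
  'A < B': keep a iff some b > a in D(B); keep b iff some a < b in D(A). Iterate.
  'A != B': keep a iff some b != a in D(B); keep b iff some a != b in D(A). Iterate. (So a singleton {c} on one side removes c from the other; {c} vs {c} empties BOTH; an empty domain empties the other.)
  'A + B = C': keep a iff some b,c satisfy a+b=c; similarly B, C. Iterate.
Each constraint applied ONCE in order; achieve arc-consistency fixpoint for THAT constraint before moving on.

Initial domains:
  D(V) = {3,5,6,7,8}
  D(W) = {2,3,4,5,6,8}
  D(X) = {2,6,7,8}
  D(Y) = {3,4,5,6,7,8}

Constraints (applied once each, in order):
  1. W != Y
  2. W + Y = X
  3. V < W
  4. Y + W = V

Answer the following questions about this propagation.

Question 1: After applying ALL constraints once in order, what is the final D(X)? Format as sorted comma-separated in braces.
Constraint 1 (W != Y) on D(W)={2,3,4,5,6,8} D(Y)={3,4,5,6,7,8}: no change
Constraint 2 (W + Y = X) on D(W)={2,3,4,5,6,8} D(Y)={3,4,5,6,7,8} D(X)={2,6,7,8}: W {2,3,4,5,6,8}->{2,3,4,5}; Y {3,4,5,6,7,8}->{3,4,5,6}; X {2,6,7,8}->{6,7,8}
Constraint 3 (V < W) on D(V)={3,5,6,7,8} D(W)={2,3,4,5}: V {3,5,6,7,8}->{3}; W {2,3,4,5}->{4,5}
Constraint 4 (Y + W = V) on D(Y)={3,4,5,6} D(W)={4,5} D(V)={3}: Y {3,4,5,6}->{}; W {4,5}->{}; V {3}->{}
So after all 4 constraints: D(X) = {6,7,8}

Answer: {6,7,8}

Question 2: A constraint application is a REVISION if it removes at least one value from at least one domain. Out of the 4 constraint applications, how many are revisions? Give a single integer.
Answer: 3

Derivation:
Constraint 1 (W != Y) on D(W)={2,3,4,5,6,8} D(Y)={3,4,5,6,7,8}: no change => not a revision
Constraint 2 (W + Y = X) on D(W)={2,3,4,5,6,8} D(Y)={3,4,5,6,7,8} D(X)={2,6,7,8}: W {2,3,4,5,6,8}->{2,3,4,5}; Y {3,4,5,6,7,8}->{3,4,5,6}; X {2,6,7,8}->{6,7,8} => REVISION
Constraint 3 (V < W) on D(V)={3,5,6,7,8} D(W)={2,3,4,5}: V {3,5,6,7,8}->{3}; W {2,3,4,5}->{4,5} => REVISION
Constraint 4 (Y + W = V) on D(Y)={3,4,5,6} D(W)={4,5} D(V)={3}: Y {3,4,5,6}->{}; W {4,5}->{}; V {3}->{} => REVISION
Total revisions = 3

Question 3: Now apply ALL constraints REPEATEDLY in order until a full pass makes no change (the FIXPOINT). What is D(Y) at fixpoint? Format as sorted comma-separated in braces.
pass 0 (initial): D(Y)={3,4,5,6,7,8}
pass 1: V {3,5,6,7,8}->{}; W {2,3,4,5,6,8}->{}; X {2,6,7,8}->{6,7,8}; Y {3,4,5,6,7,8}->{}
pass 2: X {6,7,8}->{}
pass 3: no change
Fixpoint after 3 passes: D(Y) = {}

Answer: {}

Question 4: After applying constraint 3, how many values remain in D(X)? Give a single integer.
Constraint 1 (W != Y) on D(W)={2,3,4,5,6,8} D(Y)={3,4,5,6,7,8}: no change
Constraint 2 (W + Y = X) on D(W)={2,3,4,5,6,8} D(Y)={3,4,5,6,7,8} D(X)={2,6,7,8}: W {2,3,4,5,6,8}->{2,3,4,5}; Y {3,4,5,6,7,8}->{3,4,5,6}; X {2,6,7,8}->{6,7,8}
Constraint 3 (V < W) on D(V)={3,5,6,7,8} D(W)={2,3,4,5}: V {3,5,6,7,8}->{3}; W {2,3,4,5}->{4,5}
So after constraint 3: D(X)={6,7,8}, size = 3

Answer: 3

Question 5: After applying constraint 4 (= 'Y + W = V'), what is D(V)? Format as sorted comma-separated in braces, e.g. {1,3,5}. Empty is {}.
Answer: {}

Derivation:
Constraint 1 (W != Y) on D(W)={2,3,4,5,6,8} D(Y)={3,4,5,6,7,8}: no change
Constraint 2 (W + Y = X) on D(W)={2,3,4,5,6,8} D(Y)={3,4,5,6,7,8} D(X)={2,6,7,8}: W {2,3,4,5,6,8}->{2,3,4,5}; Y {3,4,5,6,7,8}->{3,4,5,6}; X {2,6,7,8}->{6,7,8}
Constraint 3 (V < W) on D(V)={3,5,6,7,8} D(W)={2,3,4,5}: V {3,5,6,7,8}->{3}; W {2,3,4,5}->{4,5}
Constraint 4 (Y + W = V) on D(Y)={3,4,5,6} D(W)={4,5} D(V)={3}: Y {3,4,5,6}->{}; W {4,5}->{}; V {3}->{}
So after constraint 4: D(V) = {}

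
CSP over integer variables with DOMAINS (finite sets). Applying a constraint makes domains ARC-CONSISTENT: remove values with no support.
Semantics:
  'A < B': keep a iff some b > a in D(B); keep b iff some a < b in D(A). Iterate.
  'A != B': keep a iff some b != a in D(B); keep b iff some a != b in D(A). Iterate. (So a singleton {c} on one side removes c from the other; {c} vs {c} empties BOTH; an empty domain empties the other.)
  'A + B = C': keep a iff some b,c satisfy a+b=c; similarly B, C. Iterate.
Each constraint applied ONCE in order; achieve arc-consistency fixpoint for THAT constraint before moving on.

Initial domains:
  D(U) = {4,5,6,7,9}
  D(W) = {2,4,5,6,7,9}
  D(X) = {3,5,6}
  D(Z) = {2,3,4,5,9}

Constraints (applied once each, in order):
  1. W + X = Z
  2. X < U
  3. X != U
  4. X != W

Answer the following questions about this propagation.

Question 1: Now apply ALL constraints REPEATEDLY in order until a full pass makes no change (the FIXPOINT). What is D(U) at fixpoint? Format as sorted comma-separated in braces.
pass 0 (initial): D(U)={4,5,6,7,9}
pass 1: W {2,4,5,6,7,9}->{2,4,6}; X {3,5,6}->{3,5}; Z {2,3,4,5,9}->{5,9}
pass 2: no change
Fixpoint after 2 passes: D(U) = {4,5,6,7,9}

Answer: {4,5,6,7,9}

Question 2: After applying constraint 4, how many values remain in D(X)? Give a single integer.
Answer: 2

Derivation:
Constraint 1 (W + X = Z) on D(W)={2,4,5,6,7,9} D(X)={3,5,6} D(Z)={2,3,4,5,9}: W {2,4,5,6,7,9}->{2,4,6}; X {3,5,6}->{3,5}; Z {2,3,4,5,9}->{5,9}
Constraint 2 (X < U) on D(X)={3,5} D(U)={4,5,6,7,9}: no change
Constraint 3 (X != U) on D(X)={3,5} D(U)={4,5,6,7,9}: no change
Constraint 4 (X != W) on D(X)={3,5} D(W)={2,4,6}: no change
So after constraint 4: D(X)={3,5}, size = 2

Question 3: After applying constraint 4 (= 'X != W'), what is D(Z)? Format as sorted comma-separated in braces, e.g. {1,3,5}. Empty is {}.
Answer: {5,9}

Derivation:
Constraint 1 (W + X = Z) on D(W)={2,4,5,6,7,9} D(X)={3,5,6} D(Z)={2,3,4,5,9}: W {2,4,5,6,7,9}->{2,4,6}; X {3,5,6}->{3,5}; Z {2,3,4,5,9}->{5,9}
Constraint 2 (X < U) on D(X)={3,5} D(U)={4,5,6,7,9}: no change
Constraint 3 (X != U) on D(X)={3,5} D(U)={4,5,6,7,9}: no change
Constraint 4 (X != W) on D(X)={3,5} D(W)={2,4,6}: no change
So after constraint 4: D(Z) = {5,9}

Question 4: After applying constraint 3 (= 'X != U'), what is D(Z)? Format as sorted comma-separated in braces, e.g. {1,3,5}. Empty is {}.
Constraint 1 (W + X = Z) on D(W)={2,4,5,6,7,9} D(X)={3,5,6} D(Z)={2,3,4,5,9}: W {2,4,5,6,7,9}->{2,4,6}; X {3,5,6}->{3,5}; Z {2,3,4,5,9}->{5,9}
Constraint 2 (X < U) on D(X)={3,5} D(U)={4,5,6,7,9}: no change
Constraint 3 (X != U) on D(X)={3,5} D(U)={4,5,6,7,9}: no change
So after constraint 3: D(Z) = {5,9}

Answer: {5,9}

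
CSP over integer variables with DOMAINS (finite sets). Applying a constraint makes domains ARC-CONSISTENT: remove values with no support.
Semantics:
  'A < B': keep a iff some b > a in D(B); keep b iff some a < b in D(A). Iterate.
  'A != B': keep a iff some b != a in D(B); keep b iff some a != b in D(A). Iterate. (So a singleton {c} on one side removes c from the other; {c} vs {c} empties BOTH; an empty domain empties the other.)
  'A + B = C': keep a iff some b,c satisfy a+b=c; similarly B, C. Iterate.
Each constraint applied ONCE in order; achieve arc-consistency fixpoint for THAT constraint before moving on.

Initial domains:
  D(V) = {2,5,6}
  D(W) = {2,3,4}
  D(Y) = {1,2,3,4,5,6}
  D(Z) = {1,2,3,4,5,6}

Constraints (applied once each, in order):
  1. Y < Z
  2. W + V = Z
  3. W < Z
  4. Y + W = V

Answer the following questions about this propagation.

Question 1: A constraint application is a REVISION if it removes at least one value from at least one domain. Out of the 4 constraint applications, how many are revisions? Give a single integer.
Answer: 3

Derivation:
Constraint 1 (Y < Z) on D(Y)={1,2,3,4,5,6} D(Z)={1,2,3,4,5,6}: Y {1,2,3,4,5,6}->{1,2,3,4,5}; Z {1,2,3,4,5,6}->{2,3,4,5,6} => REVISION
Constraint 2 (W + V = Z) on D(W)={2,3,4} D(V)={2,5,6} D(Z)={2,3,4,5,6}: V {2,5,6}->{2}; Z {2,3,4,5,6}->{4,5,6} => REVISION
Constraint 3 (W < Z) on D(W)={2,3,4} D(Z)={4,5,6}: no change => not a revision
Constraint 4 (Y + W = V) on D(Y)={1,2,3,4,5} D(W)={2,3,4} D(V)={2}: Y {1,2,3,4,5}->{}; W {2,3,4}->{}; V {2}->{} => REVISION
Total revisions = 3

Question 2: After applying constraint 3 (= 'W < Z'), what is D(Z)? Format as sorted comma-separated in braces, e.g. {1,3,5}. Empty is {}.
Answer: {4,5,6}

Derivation:
Constraint 1 (Y < Z) on D(Y)={1,2,3,4,5,6} D(Z)={1,2,3,4,5,6}: Y {1,2,3,4,5,6}->{1,2,3,4,5}; Z {1,2,3,4,5,6}->{2,3,4,5,6}
Constraint 2 (W + V = Z) on D(W)={2,3,4} D(V)={2,5,6} D(Z)={2,3,4,5,6}: V {2,5,6}->{2}; Z {2,3,4,5,6}->{4,5,6}
Constraint 3 (W < Z) on D(W)={2,3,4} D(Z)={4,5,6}: no change
So after constraint 3: D(Z) = {4,5,6}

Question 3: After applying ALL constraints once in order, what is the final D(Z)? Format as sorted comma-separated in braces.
Answer: {4,5,6}

Derivation:
Constraint 1 (Y < Z) on D(Y)={1,2,3,4,5,6} D(Z)={1,2,3,4,5,6}: Y {1,2,3,4,5,6}->{1,2,3,4,5}; Z {1,2,3,4,5,6}->{2,3,4,5,6}
Constraint 2 (W + V = Z) on D(W)={2,3,4} D(V)={2,5,6} D(Z)={2,3,4,5,6}: V {2,5,6}->{2}; Z {2,3,4,5,6}->{4,5,6}
Constraint 3 (W < Z) on D(W)={2,3,4} D(Z)={4,5,6}: no change
Constraint 4 (Y + W = V) on D(Y)={1,2,3,4,5} D(W)={2,3,4} D(V)={2}: Y {1,2,3,4,5}->{}; W {2,3,4}->{}; V {2}->{}
So after all 4 constraints: D(Z) = {4,5,6}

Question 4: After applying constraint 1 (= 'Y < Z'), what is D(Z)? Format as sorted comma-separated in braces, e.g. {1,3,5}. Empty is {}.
Answer: {2,3,4,5,6}

Derivation:
Constraint 1 (Y < Z) on D(Y)={1,2,3,4,5,6} D(Z)={1,2,3,4,5,6}: Y {1,2,3,4,5,6}->{1,2,3,4,5}; Z {1,2,3,4,5,6}->{2,3,4,5,6}
So after constraint 1: D(Z) = {2,3,4,5,6}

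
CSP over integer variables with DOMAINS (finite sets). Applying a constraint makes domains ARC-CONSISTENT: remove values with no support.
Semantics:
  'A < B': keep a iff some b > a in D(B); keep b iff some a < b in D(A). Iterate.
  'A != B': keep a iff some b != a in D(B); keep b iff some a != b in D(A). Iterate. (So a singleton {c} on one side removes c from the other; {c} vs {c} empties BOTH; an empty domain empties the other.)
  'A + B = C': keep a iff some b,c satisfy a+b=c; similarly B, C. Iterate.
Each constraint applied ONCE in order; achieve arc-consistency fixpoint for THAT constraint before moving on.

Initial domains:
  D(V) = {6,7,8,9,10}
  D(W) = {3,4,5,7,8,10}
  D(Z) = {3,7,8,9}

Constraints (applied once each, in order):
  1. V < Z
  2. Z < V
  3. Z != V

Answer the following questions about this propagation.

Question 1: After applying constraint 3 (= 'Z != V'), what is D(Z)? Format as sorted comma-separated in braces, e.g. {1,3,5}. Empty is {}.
Answer: {7}

Derivation:
Constraint 1 (V < Z) on D(V)={6,7,8,9,10} D(Z)={3,7,8,9}: V {6,7,8,9,10}->{6,7,8}; Z {3,7,8,9}->{7,8,9}
Constraint 2 (Z < V) on D(Z)={7,8,9} D(V)={6,7,8}: Z {7,8,9}->{7}; V {6,7,8}->{8}
Constraint 3 (Z != V) on D(Z)={7} D(V)={8}: no change
So after constraint 3: D(Z) = {7}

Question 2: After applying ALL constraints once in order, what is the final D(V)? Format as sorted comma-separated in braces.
Answer: {8}

Derivation:
Constraint 1 (V < Z) on D(V)={6,7,8,9,10} D(Z)={3,7,8,9}: V {6,7,8,9,10}->{6,7,8}; Z {3,7,8,9}->{7,8,9}
Constraint 2 (Z < V) on D(Z)={7,8,9} D(V)={6,7,8}: Z {7,8,9}->{7}; V {6,7,8}->{8}
Constraint 3 (Z != V) on D(Z)={7} D(V)={8}: no change
So after all 3 constraints: D(V) = {8}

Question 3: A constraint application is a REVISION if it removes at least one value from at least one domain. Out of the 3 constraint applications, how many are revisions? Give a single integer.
Answer: 2

Derivation:
Constraint 1 (V < Z) on D(V)={6,7,8,9,10} D(Z)={3,7,8,9}: V {6,7,8,9,10}->{6,7,8}; Z {3,7,8,9}->{7,8,9} => REVISION
Constraint 2 (Z < V) on D(Z)={7,8,9} D(V)={6,7,8}: Z {7,8,9}->{7}; V {6,7,8}->{8} => REVISION
Constraint 3 (Z != V) on D(Z)={7} D(V)={8}: no change => not a revision
Total revisions = 2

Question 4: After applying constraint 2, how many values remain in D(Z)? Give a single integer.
Answer: 1

Derivation:
Constraint 1 (V < Z) on D(V)={6,7,8,9,10} D(Z)={3,7,8,9}: V {6,7,8,9,10}->{6,7,8}; Z {3,7,8,9}->{7,8,9}
Constraint 2 (Z < V) on D(Z)={7,8,9} D(V)={6,7,8}: Z {7,8,9}->{7}; V {6,7,8}->{8}
So after constraint 2: D(Z)={7}, size = 1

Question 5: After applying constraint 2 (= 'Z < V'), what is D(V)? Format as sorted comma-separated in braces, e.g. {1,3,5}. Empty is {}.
Constraint 1 (V < Z) on D(V)={6,7,8,9,10} D(Z)={3,7,8,9}: V {6,7,8,9,10}->{6,7,8}; Z {3,7,8,9}->{7,8,9}
Constraint 2 (Z < V) on D(Z)={7,8,9} D(V)={6,7,8}: Z {7,8,9}->{7}; V {6,7,8}->{8}
So after constraint 2: D(V) = {8}

Answer: {8}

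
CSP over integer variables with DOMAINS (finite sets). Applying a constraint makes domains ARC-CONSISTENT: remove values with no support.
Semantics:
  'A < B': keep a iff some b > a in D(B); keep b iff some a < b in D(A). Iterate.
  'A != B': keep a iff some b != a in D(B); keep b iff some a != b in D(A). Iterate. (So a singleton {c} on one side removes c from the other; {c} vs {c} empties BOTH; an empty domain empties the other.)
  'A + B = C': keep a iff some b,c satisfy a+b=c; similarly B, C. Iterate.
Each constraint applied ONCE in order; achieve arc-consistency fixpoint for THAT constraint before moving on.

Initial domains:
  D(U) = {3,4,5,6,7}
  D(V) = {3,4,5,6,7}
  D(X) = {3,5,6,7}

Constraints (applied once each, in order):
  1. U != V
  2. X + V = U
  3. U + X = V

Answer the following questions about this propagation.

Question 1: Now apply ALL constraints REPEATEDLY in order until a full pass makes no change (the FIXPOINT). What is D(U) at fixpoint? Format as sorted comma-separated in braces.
Answer: {}

Derivation:
pass 0 (initial): D(U)={3,4,5,6,7}
pass 1: U {3,4,5,6,7}->{}; V {3,4,5,6,7}->{}; X {3,5,6,7}->{}
pass 2: no change
Fixpoint after 2 passes: D(U) = {}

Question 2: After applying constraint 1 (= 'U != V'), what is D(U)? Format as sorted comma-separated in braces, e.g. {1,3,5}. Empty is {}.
Constraint 1 (U != V) on D(U)={3,4,5,6,7} D(V)={3,4,5,6,7}: no change
So after constraint 1: D(U) = {3,4,5,6,7}

Answer: {3,4,5,6,7}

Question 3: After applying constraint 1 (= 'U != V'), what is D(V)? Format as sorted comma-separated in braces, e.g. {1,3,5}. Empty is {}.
Answer: {3,4,5,6,7}

Derivation:
Constraint 1 (U != V) on D(U)={3,4,5,6,7} D(V)={3,4,5,6,7}: no change
So after constraint 1: D(V) = {3,4,5,6,7}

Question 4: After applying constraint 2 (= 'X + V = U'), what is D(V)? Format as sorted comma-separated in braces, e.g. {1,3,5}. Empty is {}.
Answer: {3,4}

Derivation:
Constraint 1 (U != V) on D(U)={3,4,5,6,7} D(V)={3,4,5,6,7}: no change
Constraint 2 (X + V = U) on D(X)={3,5,6,7} D(V)={3,4,5,6,7} D(U)={3,4,5,6,7}: X {3,5,6,7}->{3}; V {3,4,5,6,7}->{3,4}; U {3,4,5,6,7}->{6,7}
So after constraint 2: D(V) = {3,4}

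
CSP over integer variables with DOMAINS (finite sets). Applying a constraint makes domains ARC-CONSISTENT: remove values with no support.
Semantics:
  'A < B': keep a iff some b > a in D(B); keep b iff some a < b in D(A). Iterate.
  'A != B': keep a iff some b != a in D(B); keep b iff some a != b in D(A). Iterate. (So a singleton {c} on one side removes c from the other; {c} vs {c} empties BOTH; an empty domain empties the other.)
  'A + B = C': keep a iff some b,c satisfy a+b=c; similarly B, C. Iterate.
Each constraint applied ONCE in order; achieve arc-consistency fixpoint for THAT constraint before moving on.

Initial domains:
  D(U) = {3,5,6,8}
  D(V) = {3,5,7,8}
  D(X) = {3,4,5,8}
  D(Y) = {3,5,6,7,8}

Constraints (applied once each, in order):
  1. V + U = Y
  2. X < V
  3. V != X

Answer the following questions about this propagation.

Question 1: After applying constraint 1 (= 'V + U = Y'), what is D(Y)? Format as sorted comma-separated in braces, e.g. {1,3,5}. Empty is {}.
Answer: {6,8}

Derivation:
Constraint 1 (V + U = Y) on D(V)={3,5,7,8} D(U)={3,5,6,8} D(Y)={3,5,6,7,8}: V {3,5,7,8}->{3,5}; U {3,5,6,8}->{3,5}; Y {3,5,6,7,8}->{6,8}
So after constraint 1: D(Y) = {6,8}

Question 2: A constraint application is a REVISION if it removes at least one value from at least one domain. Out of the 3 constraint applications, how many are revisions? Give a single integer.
Constraint 1 (V + U = Y) on D(V)={3,5,7,8} D(U)={3,5,6,8} D(Y)={3,5,6,7,8}: V {3,5,7,8}->{3,5}; U {3,5,6,8}->{3,5}; Y {3,5,6,7,8}->{6,8} => REVISION
Constraint 2 (X < V) on D(X)={3,4,5,8} D(V)={3,5}: X {3,4,5,8}->{3,4}; V {3,5}->{5} => REVISION
Constraint 3 (V != X) on D(V)={5} D(X)={3,4}: no change => not a revision
Total revisions = 2

Answer: 2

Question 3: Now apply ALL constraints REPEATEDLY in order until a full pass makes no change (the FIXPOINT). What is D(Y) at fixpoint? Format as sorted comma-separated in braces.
Answer: {8}

Derivation:
pass 0 (initial): D(Y)={3,5,6,7,8}
pass 1: U {3,5,6,8}->{3,5}; V {3,5,7,8}->{5}; X {3,4,5,8}->{3,4}; Y {3,5,6,7,8}->{6,8}
pass 2: U {3,5}->{3}; Y {6,8}->{8}
pass 3: no change
Fixpoint after 3 passes: D(Y) = {8}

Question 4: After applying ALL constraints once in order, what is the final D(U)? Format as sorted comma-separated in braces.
Constraint 1 (V + U = Y) on D(V)={3,5,7,8} D(U)={3,5,6,8} D(Y)={3,5,6,7,8}: V {3,5,7,8}->{3,5}; U {3,5,6,8}->{3,5}; Y {3,5,6,7,8}->{6,8}
Constraint 2 (X < V) on D(X)={3,4,5,8} D(V)={3,5}: X {3,4,5,8}->{3,4}; V {3,5}->{5}
Constraint 3 (V != X) on D(V)={5} D(X)={3,4}: no change
So after all 3 constraints: D(U) = {3,5}

Answer: {3,5}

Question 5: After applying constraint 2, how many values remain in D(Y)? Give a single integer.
Answer: 2

Derivation:
Constraint 1 (V + U = Y) on D(V)={3,5,7,8} D(U)={3,5,6,8} D(Y)={3,5,6,7,8}: V {3,5,7,8}->{3,5}; U {3,5,6,8}->{3,5}; Y {3,5,6,7,8}->{6,8}
Constraint 2 (X < V) on D(X)={3,4,5,8} D(V)={3,5}: X {3,4,5,8}->{3,4}; V {3,5}->{5}
So after constraint 2: D(Y)={6,8}, size = 2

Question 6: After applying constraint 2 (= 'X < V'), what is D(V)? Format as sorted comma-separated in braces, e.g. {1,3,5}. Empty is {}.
Answer: {5}

Derivation:
Constraint 1 (V + U = Y) on D(V)={3,5,7,8} D(U)={3,5,6,8} D(Y)={3,5,6,7,8}: V {3,5,7,8}->{3,5}; U {3,5,6,8}->{3,5}; Y {3,5,6,7,8}->{6,8}
Constraint 2 (X < V) on D(X)={3,4,5,8} D(V)={3,5}: X {3,4,5,8}->{3,4}; V {3,5}->{5}
So after constraint 2: D(V) = {5}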